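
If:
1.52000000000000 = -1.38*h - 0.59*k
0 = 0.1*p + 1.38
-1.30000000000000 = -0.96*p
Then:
No Solution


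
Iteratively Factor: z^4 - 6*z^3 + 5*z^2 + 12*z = (z - 4)*(z^3 - 2*z^2 - 3*z) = (z - 4)*(z - 3)*(z^2 + z) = z*(z - 4)*(z - 3)*(z + 1)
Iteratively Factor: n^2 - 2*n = (n)*(n - 2)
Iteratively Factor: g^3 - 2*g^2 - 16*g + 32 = (g - 4)*(g^2 + 2*g - 8) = (g - 4)*(g + 4)*(g - 2)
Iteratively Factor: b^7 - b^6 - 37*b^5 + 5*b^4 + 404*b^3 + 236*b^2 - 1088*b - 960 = (b - 5)*(b^6 + 4*b^5 - 17*b^4 - 80*b^3 + 4*b^2 + 256*b + 192) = (b - 5)*(b - 2)*(b^5 + 6*b^4 - 5*b^3 - 90*b^2 - 176*b - 96) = (b - 5)*(b - 2)*(b + 4)*(b^4 + 2*b^3 - 13*b^2 - 38*b - 24) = (b - 5)*(b - 2)*(b + 3)*(b + 4)*(b^3 - b^2 - 10*b - 8) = (b - 5)*(b - 2)*(b + 2)*(b + 3)*(b + 4)*(b^2 - 3*b - 4) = (b - 5)*(b - 2)*(b + 1)*(b + 2)*(b + 3)*(b + 4)*(b - 4)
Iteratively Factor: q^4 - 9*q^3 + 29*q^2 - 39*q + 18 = (q - 3)*(q^3 - 6*q^2 + 11*q - 6) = (q - 3)*(q - 1)*(q^2 - 5*q + 6) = (q - 3)^2*(q - 1)*(q - 2)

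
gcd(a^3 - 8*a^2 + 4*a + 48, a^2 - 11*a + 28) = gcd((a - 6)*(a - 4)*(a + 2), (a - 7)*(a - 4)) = a - 4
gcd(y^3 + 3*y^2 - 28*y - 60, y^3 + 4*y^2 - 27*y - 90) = y^2 + y - 30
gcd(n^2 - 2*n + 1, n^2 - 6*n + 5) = n - 1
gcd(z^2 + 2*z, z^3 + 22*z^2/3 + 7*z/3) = z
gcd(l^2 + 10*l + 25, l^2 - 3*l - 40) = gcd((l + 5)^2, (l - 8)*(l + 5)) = l + 5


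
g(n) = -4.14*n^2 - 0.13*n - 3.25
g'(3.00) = -24.97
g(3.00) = -40.90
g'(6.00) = -49.81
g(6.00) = -153.07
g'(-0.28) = 2.19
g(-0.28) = -3.54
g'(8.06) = -66.87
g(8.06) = -273.25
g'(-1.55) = 12.70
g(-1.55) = -12.99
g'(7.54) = -62.56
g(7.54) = -239.60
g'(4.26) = -35.40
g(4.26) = -78.93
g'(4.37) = -36.31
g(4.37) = -82.88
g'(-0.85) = 6.91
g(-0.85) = -6.13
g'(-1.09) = 8.90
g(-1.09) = -8.03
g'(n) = -8.28*n - 0.13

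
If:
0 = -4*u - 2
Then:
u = -1/2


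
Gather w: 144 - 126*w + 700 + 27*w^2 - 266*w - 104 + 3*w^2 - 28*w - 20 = 30*w^2 - 420*w + 720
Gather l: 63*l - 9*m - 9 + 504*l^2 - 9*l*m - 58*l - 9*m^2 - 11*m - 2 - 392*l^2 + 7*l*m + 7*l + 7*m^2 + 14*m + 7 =112*l^2 + l*(12 - 2*m) - 2*m^2 - 6*m - 4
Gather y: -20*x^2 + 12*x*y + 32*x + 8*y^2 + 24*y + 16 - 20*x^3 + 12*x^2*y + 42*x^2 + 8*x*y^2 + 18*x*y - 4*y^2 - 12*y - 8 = -20*x^3 + 22*x^2 + 32*x + y^2*(8*x + 4) + y*(12*x^2 + 30*x + 12) + 8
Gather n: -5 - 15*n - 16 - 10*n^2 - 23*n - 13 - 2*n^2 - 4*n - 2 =-12*n^2 - 42*n - 36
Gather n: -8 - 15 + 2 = -21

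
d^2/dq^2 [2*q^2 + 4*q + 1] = 4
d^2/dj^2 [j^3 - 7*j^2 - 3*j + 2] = 6*j - 14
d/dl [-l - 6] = -1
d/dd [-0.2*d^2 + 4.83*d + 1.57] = 4.83 - 0.4*d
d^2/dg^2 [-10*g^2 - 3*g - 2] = -20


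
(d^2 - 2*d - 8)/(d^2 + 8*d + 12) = (d - 4)/(d + 6)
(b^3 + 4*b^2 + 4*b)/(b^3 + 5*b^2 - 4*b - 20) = b*(b + 2)/(b^2 + 3*b - 10)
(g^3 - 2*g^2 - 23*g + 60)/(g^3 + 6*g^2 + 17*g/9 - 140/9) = 9*(g^2 - 7*g + 12)/(9*g^2 + 9*g - 28)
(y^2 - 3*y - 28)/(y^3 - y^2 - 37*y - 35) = (y + 4)/(y^2 + 6*y + 5)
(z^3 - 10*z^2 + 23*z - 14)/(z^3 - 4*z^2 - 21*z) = (z^2 - 3*z + 2)/(z*(z + 3))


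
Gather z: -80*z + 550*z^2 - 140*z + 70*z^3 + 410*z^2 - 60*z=70*z^3 + 960*z^2 - 280*z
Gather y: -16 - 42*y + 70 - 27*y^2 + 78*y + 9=-27*y^2 + 36*y + 63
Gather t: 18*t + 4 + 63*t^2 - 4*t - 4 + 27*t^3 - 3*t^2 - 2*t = 27*t^3 + 60*t^2 + 12*t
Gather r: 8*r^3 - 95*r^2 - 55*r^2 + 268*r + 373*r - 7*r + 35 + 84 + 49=8*r^3 - 150*r^2 + 634*r + 168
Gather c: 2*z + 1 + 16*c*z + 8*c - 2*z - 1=c*(16*z + 8)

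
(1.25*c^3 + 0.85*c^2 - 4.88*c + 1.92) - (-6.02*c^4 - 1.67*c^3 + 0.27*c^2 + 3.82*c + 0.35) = 6.02*c^4 + 2.92*c^3 + 0.58*c^2 - 8.7*c + 1.57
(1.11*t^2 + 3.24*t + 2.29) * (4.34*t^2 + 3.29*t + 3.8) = 4.8174*t^4 + 17.7135*t^3 + 24.8162*t^2 + 19.8461*t + 8.702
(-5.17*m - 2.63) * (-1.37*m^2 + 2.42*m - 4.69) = 7.0829*m^3 - 8.9083*m^2 + 17.8827*m + 12.3347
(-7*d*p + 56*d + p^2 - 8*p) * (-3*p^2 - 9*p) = 21*d*p^3 - 105*d*p^2 - 504*d*p - 3*p^4 + 15*p^3 + 72*p^2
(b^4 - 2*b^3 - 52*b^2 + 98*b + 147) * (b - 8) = b^5 - 10*b^4 - 36*b^3 + 514*b^2 - 637*b - 1176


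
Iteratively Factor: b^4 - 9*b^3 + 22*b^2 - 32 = (b - 4)*(b^3 - 5*b^2 + 2*b + 8) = (b - 4)*(b + 1)*(b^2 - 6*b + 8) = (b - 4)*(b - 2)*(b + 1)*(b - 4)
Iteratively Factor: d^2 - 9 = (d - 3)*(d + 3)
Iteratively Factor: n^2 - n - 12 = (n - 4)*(n + 3)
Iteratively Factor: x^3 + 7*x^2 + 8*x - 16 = (x - 1)*(x^2 + 8*x + 16) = (x - 1)*(x + 4)*(x + 4)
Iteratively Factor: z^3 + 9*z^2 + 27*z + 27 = (z + 3)*(z^2 + 6*z + 9) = (z + 3)^2*(z + 3)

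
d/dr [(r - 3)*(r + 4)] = 2*r + 1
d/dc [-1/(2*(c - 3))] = 1/(2*(c - 3)^2)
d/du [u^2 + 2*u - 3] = 2*u + 2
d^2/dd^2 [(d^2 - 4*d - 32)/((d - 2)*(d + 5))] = 2*(-7*d^3 - 66*d^2 - 408*d - 628)/(d^6 + 9*d^5 - 3*d^4 - 153*d^3 + 30*d^2 + 900*d - 1000)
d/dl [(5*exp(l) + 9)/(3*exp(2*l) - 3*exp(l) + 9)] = (-(2*exp(l) - 1)*(5*exp(l) + 9) + 5*exp(2*l) - 5*exp(l) + 15)*exp(l)/(3*(exp(2*l) - exp(l) + 3)^2)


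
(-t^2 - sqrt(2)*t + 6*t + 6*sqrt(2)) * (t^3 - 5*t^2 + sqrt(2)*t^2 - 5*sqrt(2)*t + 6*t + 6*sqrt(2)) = -t^5 - 2*sqrt(2)*t^4 + 11*t^4 - 38*t^3 + 22*sqrt(2)*t^3 - 72*sqrt(2)*t^2 + 58*t^2 - 72*t + 72*sqrt(2)*t + 72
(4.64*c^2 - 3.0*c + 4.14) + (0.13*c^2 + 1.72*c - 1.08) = 4.77*c^2 - 1.28*c + 3.06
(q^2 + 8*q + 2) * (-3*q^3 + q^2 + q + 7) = -3*q^5 - 23*q^4 + 3*q^3 + 17*q^2 + 58*q + 14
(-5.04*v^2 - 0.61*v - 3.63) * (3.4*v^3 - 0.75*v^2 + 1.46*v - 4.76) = -17.136*v^5 + 1.706*v^4 - 19.2429*v^3 + 25.8223*v^2 - 2.3962*v + 17.2788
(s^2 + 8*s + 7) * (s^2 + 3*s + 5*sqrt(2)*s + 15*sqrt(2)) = s^4 + 5*sqrt(2)*s^3 + 11*s^3 + 31*s^2 + 55*sqrt(2)*s^2 + 21*s + 155*sqrt(2)*s + 105*sqrt(2)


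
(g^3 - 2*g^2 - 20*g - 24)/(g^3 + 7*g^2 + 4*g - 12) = (g^2 - 4*g - 12)/(g^2 + 5*g - 6)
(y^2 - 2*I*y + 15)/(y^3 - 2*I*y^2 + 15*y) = 1/y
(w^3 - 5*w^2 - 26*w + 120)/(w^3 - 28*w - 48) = (w^2 + w - 20)/(w^2 + 6*w + 8)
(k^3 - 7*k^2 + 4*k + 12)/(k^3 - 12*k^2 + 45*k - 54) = (k^2 - k - 2)/(k^2 - 6*k + 9)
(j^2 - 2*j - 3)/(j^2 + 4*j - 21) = (j + 1)/(j + 7)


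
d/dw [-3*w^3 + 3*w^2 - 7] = 3*w*(2 - 3*w)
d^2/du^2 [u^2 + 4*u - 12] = 2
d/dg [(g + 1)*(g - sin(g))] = g - (g + 1)*(cos(g) - 1) - sin(g)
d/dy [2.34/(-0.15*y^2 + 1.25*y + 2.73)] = (0.702*y - 2.925)/(-0.15*y^2 + 1.25*y + 2.73)^2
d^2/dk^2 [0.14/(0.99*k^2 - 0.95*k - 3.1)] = (0.274428*k^2 - 0.26334*k - 0.14*(1.98*k - 0.95)*(3.96*k - 1.9) - 0.85932)/(-0.99*k^2 + 0.95*k + 3.1)^3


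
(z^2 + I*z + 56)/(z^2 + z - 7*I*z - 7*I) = (z + 8*I)/(z + 1)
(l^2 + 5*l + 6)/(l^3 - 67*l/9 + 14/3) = 9*(l + 2)/(9*l^2 - 27*l + 14)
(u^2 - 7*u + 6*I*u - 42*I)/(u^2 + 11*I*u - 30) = (u - 7)/(u + 5*I)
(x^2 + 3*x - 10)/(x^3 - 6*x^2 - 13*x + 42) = (x + 5)/(x^2 - 4*x - 21)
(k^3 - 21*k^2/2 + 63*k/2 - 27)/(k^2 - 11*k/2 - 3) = (2*k^2 - 9*k + 9)/(2*k + 1)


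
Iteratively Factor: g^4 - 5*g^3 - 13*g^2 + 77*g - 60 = (g - 3)*(g^3 - 2*g^2 - 19*g + 20) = (g - 3)*(g + 4)*(g^2 - 6*g + 5) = (g - 3)*(g - 1)*(g + 4)*(g - 5)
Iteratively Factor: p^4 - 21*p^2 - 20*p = (p)*(p^3 - 21*p - 20) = p*(p + 4)*(p^2 - 4*p - 5) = p*(p - 5)*(p + 4)*(p + 1)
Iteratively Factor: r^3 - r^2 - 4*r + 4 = (r + 2)*(r^2 - 3*r + 2) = (r - 2)*(r + 2)*(r - 1)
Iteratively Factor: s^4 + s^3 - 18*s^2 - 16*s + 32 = (s - 1)*(s^3 + 2*s^2 - 16*s - 32) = (s - 1)*(s + 4)*(s^2 - 2*s - 8) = (s - 1)*(s + 2)*(s + 4)*(s - 4)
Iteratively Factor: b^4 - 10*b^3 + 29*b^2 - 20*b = (b - 1)*(b^3 - 9*b^2 + 20*b) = (b - 5)*(b - 1)*(b^2 - 4*b) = (b - 5)*(b - 4)*(b - 1)*(b)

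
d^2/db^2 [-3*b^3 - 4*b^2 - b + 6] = -18*b - 8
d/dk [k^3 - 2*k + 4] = 3*k^2 - 2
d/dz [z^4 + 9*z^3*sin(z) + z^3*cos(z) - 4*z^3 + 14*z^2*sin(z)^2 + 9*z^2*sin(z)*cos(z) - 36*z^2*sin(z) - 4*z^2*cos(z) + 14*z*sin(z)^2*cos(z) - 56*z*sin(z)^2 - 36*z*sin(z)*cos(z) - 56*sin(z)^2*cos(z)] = -z^3*sin(z) + 9*z^3*cos(z) + 4*z^3 + 31*z^2*sin(z) + 14*z^2*sin(2*z) - 33*z^2*cos(z) + 9*z^2*cos(2*z) - 12*z^2 - 151*z*sin(z)/2 - 47*z*sin(2*z) + 21*z*sin(3*z)/2 - 8*z*cos(z) - 50*z*cos(2*z) + 14*z + 14*sin(z) - 18*sin(2*z) - 42*sin(3*z) + 7*cos(z)/2 + 28*cos(2*z) - 7*cos(3*z)/2 - 28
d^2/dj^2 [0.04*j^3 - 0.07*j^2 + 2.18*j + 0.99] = 0.24*j - 0.14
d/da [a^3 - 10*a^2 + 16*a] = 3*a^2 - 20*a + 16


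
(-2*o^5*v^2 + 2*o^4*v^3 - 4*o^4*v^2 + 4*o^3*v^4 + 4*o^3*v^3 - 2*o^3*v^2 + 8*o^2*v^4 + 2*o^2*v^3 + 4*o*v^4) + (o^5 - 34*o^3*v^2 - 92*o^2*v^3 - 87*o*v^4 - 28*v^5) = -2*o^5*v^2 + o^5 + 2*o^4*v^3 - 4*o^4*v^2 + 4*o^3*v^4 + 4*o^3*v^3 - 36*o^3*v^2 + 8*o^2*v^4 - 90*o^2*v^3 - 83*o*v^4 - 28*v^5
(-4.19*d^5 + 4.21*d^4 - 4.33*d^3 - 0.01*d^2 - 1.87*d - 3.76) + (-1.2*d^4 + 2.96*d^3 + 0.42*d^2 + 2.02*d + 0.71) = -4.19*d^5 + 3.01*d^4 - 1.37*d^3 + 0.41*d^2 + 0.15*d - 3.05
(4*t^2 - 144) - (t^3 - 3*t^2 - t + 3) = -t^3 + 7*t^2 + t - 147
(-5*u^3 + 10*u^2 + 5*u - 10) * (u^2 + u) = -5*u^5 + 5*u^4 + 15*u^3 - 5*u^2 - 10*u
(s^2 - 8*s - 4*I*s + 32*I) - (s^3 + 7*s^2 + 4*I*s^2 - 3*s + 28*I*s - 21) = -s^3 - 6*s^2 - 4*I*s^2 - 5*s - 32*I*s + 21 + 32*I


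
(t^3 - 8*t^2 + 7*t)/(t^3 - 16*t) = (t^2 - 8*t + 7)/(t^2 - 16)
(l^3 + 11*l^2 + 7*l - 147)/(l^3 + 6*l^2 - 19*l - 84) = (l^2 + 4*l - 21)/(l^2 - l - 12)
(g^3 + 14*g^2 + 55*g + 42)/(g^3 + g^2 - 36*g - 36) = (g + 7)/(g - 6)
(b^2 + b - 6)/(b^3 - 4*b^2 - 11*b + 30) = 1/(b - 5)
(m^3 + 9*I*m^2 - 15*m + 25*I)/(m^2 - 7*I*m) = (m^3 + 9*I*m^2 - 15*m + 25*I)/(m*(m - 7*I))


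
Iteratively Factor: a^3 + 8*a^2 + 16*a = (a + 4)*(a^2 + 4*a) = a*(a + 4)*(a + 4)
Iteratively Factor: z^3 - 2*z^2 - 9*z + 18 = (z - 3)*(z^2 + z - 6) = (z - 3)*(z + 3)*(z - 2)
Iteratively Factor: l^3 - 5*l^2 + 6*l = (l - 3)*(l^2 - 2*l) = (l - 3)*(l - 2)*(l)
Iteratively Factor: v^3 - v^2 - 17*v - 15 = (v + 3)*(v^2 - 4*v - 5) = (v + 1)*(v + 3)*(v - 5)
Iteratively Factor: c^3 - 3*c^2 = (c - 3)*(c^2) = c*(c - 3)*(c)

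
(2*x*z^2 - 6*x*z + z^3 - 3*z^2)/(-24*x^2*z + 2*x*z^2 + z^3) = (2*x*z - 6*x + z^2 - 3*z)/(-24*x^2 + 2*x*z + z^2)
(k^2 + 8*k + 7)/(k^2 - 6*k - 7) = (k + 7)/(k - 7)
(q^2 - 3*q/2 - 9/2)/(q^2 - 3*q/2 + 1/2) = (2*q^2 - 3*q - 9)/(2*q^2 - 3*q + 1)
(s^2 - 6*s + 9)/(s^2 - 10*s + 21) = (s - 3)/(s - 7)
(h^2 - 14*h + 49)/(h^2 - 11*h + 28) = (h - 7)/(h - 4)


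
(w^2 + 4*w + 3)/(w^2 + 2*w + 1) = (w + 3)/(w + 1)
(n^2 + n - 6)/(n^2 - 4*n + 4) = (n + 3)/(n - 2)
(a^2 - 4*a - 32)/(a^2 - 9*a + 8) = (a + 4)/(a - 1)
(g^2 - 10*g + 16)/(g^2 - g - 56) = (g - 2)/(g + 7)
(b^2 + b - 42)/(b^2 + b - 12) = (b^2 + b - 42)/(b^2 + b - 12)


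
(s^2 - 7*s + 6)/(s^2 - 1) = (s - 6)/(s + 1)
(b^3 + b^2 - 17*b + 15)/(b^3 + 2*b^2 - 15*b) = (b - 1)/b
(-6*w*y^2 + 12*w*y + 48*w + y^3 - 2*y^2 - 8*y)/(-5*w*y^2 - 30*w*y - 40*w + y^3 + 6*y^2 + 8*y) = (-6*w*y + 24*w + y^2 - 4*y)/(-5*w*y - 20*w + y^2 + 4*y)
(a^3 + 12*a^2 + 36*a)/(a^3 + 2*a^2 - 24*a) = (a + 6)/(a - 4)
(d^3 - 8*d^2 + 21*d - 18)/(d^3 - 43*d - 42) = (-d^3 + 8*d^2 - 21*d + 18)/(-d^3 + 43*d + 42)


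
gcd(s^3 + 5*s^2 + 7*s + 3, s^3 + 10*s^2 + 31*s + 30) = s + 3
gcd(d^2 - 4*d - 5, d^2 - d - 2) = d + 1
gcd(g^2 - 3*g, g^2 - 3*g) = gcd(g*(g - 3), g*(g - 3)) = g^2 - 3*g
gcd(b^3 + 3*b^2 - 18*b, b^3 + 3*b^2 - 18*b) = b^3 + 3*b^2 - 18*b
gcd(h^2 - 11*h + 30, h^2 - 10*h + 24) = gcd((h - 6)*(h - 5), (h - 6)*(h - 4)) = h - 6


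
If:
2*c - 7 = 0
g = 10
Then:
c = 7/2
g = 10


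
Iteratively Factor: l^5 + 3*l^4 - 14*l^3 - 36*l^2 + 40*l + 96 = (l + 2)*(l^4 + l^3 - 16*l^2 - 4*l + 48) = (l - 2)*(l + 2)*(l^3 + 3*l^2 - 10*l - 24) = (l - 2)*(l + 2)^2*(l^2 + l - 12) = (l - 3)*(l - 2)*(l + 2)^2*(l + 4)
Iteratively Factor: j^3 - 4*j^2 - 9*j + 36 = (j + 3)*(j^2 - 7*j + 12) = (j - 3)*(j + 3)*(j - 4)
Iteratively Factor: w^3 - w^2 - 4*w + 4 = (w - 2)*(w^2 + w - 2) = (w - 2)*(w - 1)*(w + 2)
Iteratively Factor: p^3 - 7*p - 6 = (p + 2)*(p^2 - 2*p - 3) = (p + 1)*(p + 2)*(p - 3)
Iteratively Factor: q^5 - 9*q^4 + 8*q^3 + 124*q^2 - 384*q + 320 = (q - 2)*(q^4 - 7*q^3 - 6*q^2 + 112*q - 160) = (q - 5)*(q - 2)*(q^3 - 2*q^2 - 16*q + 32) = (q - 5)*(q - 2)*(q + 4)*(q^2 - 6*q + 8) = (q - 5)*(q - 2)^2*(q + 4)*(q - 4)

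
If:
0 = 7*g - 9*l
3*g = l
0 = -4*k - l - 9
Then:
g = 0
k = -9/4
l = 0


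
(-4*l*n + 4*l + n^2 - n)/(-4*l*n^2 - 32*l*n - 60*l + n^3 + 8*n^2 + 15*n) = (n - 1)/(n^2 + 8*n + 15)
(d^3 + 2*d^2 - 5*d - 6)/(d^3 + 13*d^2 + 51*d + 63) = (d^2 - d - 2)/(d^2 + 10*d + 21)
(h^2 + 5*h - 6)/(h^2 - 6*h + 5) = (h + 6)/(h - 5)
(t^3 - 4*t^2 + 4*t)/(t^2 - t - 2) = t*(t - 2)/(t + 1)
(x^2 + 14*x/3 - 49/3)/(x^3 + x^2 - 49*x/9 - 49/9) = 3*(x + 7)/(3*x^2 + 10*x + 7)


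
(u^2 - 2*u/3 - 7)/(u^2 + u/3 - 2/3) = (3*u^2 - 2*u - 21)/(3*u^2 + u - 2)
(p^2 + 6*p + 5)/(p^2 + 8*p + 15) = (p + 1)/(p + 3)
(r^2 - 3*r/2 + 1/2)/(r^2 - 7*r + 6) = (r - 1/2)/(r - 6)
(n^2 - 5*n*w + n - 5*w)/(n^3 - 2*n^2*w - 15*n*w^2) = (n + 1)/(n*(n + 3*w))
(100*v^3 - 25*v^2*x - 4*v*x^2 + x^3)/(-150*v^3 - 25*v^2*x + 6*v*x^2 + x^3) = (-4*v + x)/(6*v + x)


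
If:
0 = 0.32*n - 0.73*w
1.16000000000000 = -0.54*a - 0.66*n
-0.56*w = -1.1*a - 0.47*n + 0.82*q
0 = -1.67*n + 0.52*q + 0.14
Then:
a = -1.45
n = -0.57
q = -2.10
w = -0.25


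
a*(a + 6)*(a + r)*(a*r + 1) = a^4*r + a^3*r^2 + 6*a^3*r + a^3 + 6*a^2*r^2 + a^2*r + 6*a^2 + 6*a*r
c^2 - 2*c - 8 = (c - 4)*(c + 2)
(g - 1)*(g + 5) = g^2 + 4*g - 5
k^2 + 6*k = k*(k + 6)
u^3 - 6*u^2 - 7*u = u*(u - 7)*(u + 1)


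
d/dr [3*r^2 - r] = 6*r - 1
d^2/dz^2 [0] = 0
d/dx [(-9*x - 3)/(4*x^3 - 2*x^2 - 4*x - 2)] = 3*(12*x^3 + 3*x^2 - 2*x + 1)/(2*(4*x^6 - 4*x^5 - 7*x^4 + 6*x^2 + 4*x + 1))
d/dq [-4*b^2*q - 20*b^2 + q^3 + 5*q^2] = -4*b^2 + 3*q^2 + 10*q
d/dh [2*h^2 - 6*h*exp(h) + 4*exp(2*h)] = -6*h*exp(h) + 4*h + 8*exp(2*h) - 6*exp(h)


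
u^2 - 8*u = u*(u - 8)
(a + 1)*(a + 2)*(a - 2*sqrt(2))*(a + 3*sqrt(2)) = a^4 + sqrt(2)*a^3 + 3*a^3 - 10*a^2 + 3*sqrt(2)*a^2 - 36*a + 2*sqrt(2)*a - 24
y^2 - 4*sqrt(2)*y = y*(y - 4*sqrt(2))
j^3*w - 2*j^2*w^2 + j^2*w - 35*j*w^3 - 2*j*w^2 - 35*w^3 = (j - 7*w)*(j + 5*w)*(j*w + w)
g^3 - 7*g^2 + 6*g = g*(g - 6)*(g - 1)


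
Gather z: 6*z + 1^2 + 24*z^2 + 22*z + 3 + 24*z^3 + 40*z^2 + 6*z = 24*z^3 + 64*z^2 + 34*z + 4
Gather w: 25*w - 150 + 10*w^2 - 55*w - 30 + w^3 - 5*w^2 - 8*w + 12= w^3 + 5*w^2 - 38*w - 168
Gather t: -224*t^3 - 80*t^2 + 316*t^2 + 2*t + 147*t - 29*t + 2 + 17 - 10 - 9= -224*t^3 + 236*t^2 + 120*t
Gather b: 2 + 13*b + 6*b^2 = 6*b^2 + 13*b + 2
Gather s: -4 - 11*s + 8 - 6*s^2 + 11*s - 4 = -6*s^2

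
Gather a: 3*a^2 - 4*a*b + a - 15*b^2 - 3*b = 3*a^2 + a*(1 - 4*b) - 15*b^2 - 3*b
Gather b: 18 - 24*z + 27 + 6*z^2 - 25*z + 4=6*z^2 - 49*z + 49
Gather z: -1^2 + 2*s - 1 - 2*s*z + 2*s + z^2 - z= 4*s + z^2 + z*(-2*s - 1) - 2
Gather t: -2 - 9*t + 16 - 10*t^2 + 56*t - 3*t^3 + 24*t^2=-3*t^3 + 14*t^2 + 47*t + 14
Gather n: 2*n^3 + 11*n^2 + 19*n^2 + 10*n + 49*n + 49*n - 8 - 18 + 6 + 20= 2*n^3 + 30*n^2 + 108*n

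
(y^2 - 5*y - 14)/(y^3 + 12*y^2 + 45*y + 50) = (y - 7)/(y^2 + 10*y + 25)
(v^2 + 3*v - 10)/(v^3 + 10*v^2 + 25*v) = (v - 2)/(v*(v + 5))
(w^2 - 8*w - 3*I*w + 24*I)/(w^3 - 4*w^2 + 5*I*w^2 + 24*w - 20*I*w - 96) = (w - 8)/(w^2 + w*(-4 + 8*I) - 32*I)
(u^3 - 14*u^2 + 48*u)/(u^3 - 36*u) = (u - 8)/(u + 6)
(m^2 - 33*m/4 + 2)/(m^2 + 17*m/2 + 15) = (4*m^2 - 33*m + 8)/(2*(2*m^2 + 17*m + 30))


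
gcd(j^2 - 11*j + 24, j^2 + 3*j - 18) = j - 3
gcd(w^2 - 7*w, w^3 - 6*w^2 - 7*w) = w^2 - 7*w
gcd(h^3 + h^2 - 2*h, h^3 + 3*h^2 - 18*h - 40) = h + 2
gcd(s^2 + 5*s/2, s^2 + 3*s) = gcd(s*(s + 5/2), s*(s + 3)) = s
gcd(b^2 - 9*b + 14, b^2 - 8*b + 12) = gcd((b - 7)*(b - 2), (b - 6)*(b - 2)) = b - 2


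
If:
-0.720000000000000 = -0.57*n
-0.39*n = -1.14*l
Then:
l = 0.43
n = 1.26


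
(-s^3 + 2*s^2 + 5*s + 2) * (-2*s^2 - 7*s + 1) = 2*s^5 + 3*s^4 - 25*s^3 - 37*s^2 - 9*s + 2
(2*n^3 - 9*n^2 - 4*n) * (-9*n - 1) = -18*n^4 + 79*n^3 + 45*n^2 + 4*n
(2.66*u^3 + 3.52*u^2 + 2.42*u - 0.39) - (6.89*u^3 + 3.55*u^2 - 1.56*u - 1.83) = -4.23*u^3 - 0.0299999999999998*u^2 + 3.98*u + 1.44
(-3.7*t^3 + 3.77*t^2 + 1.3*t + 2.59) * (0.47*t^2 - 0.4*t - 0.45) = -1.739*t^5 + 3.2519*t^4 + 0.768*t^3 - 0.9992*t^2 - 1.621*t - 1.1655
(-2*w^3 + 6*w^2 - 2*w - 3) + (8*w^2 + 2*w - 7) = -2*w^3 + 14*w^2 - 10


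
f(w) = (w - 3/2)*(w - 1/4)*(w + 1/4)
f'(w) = (w - 3/2)*(w - 1/4) + (w - 3/2)*(w + 1/4) + (w - 1/4)*(w + 1/4)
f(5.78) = 142.72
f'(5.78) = 82.82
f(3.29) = 19.26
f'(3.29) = 22.54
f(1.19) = -0.42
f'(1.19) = 0.62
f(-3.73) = -72.44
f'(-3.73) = 52.87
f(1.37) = -0.24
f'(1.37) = 1.46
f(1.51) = 0.02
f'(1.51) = 2.25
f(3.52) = 24.90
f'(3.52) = 26.55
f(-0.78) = -1.24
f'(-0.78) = 4.10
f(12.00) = 1511.34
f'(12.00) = 395.94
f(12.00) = 1511.34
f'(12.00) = 395.94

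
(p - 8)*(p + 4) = p^2 - 4*p - 32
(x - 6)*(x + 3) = x^2 - 3*x - 18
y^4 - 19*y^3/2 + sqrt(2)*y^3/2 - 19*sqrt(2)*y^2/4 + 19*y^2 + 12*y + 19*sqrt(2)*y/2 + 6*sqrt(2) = (y - 6)*(y - 4)*(y + 1/2)*(y + sqrt(2)/2)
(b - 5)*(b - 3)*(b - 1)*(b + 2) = b^4 - 7*b^3 + 5*b^2 + 31*b - 30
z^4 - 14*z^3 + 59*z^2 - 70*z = z*(z - 7)*(z - 5)*(z - 2)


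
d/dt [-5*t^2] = -10*t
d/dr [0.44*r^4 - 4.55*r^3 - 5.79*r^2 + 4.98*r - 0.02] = 1.76*r^3 - 13.65*r^2 - 11.58*r + 4.98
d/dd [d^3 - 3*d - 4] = 3*d^2 - 3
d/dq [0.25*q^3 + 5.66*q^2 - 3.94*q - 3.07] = 0.75*q^2 + 11.32*q - 3.94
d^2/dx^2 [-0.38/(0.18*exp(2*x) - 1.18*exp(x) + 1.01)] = ((0.2736*exp(x) - 0.4484)*(0.18*exp(2*x) - 1.18*exp(x) + 1.01) - 0.38*(0.36*exp(x) - 1.18)*(0.72*exp(x) - 2.36)*exp(x))*exp(x)/(0.18*exp(2*x) - 1.18*exp(x) + 1.01)^3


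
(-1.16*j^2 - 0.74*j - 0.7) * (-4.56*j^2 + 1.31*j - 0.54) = 5.2896*j^4 + 1.8548*j^3 + 2.849*j^2 - 0.5174*j + 0.378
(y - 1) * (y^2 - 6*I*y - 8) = y^3 - y^2 - 6*I*y^2 - 8*y + 6*I*y + 8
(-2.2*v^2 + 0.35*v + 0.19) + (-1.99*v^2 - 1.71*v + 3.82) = -4.19*v^2 - 1.36*v + 4.01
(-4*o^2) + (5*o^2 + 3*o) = o^2 + 3*o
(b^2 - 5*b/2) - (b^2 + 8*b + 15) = -21*b/2 - 15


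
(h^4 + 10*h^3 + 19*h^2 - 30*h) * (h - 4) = h^5 + 6*h^4 - 21*h^3 - 106*h^2 + 120*h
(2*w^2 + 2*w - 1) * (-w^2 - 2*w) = -2*w^4 - 6*w^3 - 3*w^2 + 2*w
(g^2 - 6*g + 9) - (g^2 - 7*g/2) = 9 - 5*g/2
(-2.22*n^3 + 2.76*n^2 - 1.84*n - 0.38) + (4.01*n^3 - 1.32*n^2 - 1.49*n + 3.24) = 1.79*n^3 + 1.44*n^2 - 3.33*n + 2.86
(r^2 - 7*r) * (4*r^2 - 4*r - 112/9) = 4*r^4 - 32*r^3 + 140*r^2/9 + 784*r/9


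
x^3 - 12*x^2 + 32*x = x*(x - 8)*(x - 4)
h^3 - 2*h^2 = h^2*(h - 2)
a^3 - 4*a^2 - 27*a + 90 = (a - 6)*(a - 3)*(a + 5)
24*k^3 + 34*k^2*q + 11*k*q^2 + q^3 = (k + q)*(4*k + q)*(6*k + q)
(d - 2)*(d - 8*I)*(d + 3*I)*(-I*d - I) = -I*d^4 - 5*d^3 + I*d^3 + 5*d^2 - 22*I*d^2 + 10*d + 24*I*d + 48*I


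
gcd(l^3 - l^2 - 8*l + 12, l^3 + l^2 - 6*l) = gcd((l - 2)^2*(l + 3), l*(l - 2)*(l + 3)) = l^2 + l - 6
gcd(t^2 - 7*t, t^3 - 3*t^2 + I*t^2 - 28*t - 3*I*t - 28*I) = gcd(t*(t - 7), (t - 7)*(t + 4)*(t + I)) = t - 7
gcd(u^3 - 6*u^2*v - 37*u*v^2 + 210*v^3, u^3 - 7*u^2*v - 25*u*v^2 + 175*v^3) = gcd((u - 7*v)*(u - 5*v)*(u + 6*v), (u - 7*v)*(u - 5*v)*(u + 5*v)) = u^2 - 12*u*v + 35*v^2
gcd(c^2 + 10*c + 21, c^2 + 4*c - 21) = c + 7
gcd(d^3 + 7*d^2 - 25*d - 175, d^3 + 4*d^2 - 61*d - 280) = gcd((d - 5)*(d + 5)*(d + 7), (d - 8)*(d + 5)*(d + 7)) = d^2 + 12*d + 35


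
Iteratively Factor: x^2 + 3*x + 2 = (x + 1)*(x + 2)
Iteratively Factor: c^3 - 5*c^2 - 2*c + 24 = (c - 4)*(c^2 - c - 6) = (c - 4)*(c - 3)*(c + 2)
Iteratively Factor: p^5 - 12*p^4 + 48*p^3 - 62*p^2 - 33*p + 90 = (p - 3)*(p^4 - 9*p^3 + 21*p^2 + p - 30) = (p - 3)*(p - 2)*(p^3 - 7*p^2 + 7*p + 15) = (p - 3)*(p - 2)*(p + 1)*(p^2 - 8*p + 15) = (p - 5)*(p - 3)*(p - 2)*(p + 1)*(p - 3)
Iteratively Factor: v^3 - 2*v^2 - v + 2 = (v - 2)*(v^2 - 1) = (v - 2)*(v + 1)*(v - 1)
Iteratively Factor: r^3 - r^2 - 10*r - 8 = (r - 4)*(r^2 + 3*r + 2) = (r - 4)*(r + 1)*(r + 2)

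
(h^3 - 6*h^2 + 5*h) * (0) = 0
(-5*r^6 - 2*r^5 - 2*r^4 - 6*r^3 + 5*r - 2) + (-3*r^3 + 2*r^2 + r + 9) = -5*r^6 - 2*r^5 - 2*r^4 - 9*r^3 + 2*r^2 + 6*r + 7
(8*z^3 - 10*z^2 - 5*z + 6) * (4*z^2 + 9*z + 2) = 32*z^5 + 32*z^4 - 94*z^3 - 41*z^2 + 44*z + 12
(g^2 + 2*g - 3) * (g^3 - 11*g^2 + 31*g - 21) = g^5 - 9*g^4 + 6*g^3 + 74*g^2 - 135*g + 63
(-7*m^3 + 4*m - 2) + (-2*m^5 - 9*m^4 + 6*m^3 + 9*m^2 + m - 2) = -2*m^5 - 9*m^4 - m^3 + 9*m^2 + 5*m - 4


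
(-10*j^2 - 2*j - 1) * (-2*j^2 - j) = 20*j^4 + 14*j^3 + 4*j^2 + j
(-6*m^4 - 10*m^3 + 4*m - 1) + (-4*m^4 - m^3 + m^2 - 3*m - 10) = -10*m^4 - 11*m^3 + m^2 + m - 11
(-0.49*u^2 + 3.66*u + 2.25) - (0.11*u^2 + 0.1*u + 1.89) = -0.6*u^2 + 3.56*u + 0.36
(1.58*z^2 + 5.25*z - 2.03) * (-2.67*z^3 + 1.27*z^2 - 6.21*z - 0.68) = -4.2186*z^5 - 12.0109*z^4 + 2.2758*z^3 - 36.255*z^2 + 9.0363*z + 1.3804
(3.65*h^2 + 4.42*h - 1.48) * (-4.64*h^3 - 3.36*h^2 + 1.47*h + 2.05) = -16.936*h^5 - 32.7728*h^4 - 2.6185*h^3 + 18.9527*h^2 + 6.8854*h - 3.034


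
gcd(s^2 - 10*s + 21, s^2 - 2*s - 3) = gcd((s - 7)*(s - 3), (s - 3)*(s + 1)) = s - 3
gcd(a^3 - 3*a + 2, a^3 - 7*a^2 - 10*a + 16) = a^2 + a - 2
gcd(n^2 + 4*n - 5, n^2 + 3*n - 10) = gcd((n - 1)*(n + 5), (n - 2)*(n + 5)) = n + 5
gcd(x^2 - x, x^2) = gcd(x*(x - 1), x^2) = x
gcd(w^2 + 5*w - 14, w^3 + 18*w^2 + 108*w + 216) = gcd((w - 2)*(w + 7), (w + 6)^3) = 1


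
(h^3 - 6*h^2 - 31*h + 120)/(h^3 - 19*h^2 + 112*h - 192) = (h + 5)/(h - 8)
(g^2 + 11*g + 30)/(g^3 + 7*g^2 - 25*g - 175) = (g + 6)/(g^2 + 2*g - 35)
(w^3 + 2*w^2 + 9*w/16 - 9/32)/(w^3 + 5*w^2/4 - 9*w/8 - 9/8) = (w - 1/4)/(w - 1)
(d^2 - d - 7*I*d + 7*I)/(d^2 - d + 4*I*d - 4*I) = (d - 7*I)/(d + 4*I)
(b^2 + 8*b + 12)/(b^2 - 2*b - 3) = (b^2 + 8*b + 12)/(b^2 - 2*b - 3)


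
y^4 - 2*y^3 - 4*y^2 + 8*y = y*(y - 2)^2*(y + 2)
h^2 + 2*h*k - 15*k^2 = (h - 3*k)*(h + 5*k)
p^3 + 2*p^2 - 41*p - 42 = (p - 6)*(p + 1)*(p + 7)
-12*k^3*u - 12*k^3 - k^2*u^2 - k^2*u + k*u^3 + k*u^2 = (-4*k + u)*(3*k + u)*(k*u + k)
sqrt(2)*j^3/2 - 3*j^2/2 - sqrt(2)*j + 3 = (j - 3*sqrt(2)/2)*(j - sqrt(2))*(sqrt(2)*j/2 + 1)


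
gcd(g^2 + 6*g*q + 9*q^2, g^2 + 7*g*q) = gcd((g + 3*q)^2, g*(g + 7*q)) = 1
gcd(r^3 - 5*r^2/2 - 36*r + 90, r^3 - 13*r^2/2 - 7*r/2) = 1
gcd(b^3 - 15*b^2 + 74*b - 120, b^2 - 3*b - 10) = b - 5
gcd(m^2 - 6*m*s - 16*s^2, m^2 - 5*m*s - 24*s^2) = -m + 8*s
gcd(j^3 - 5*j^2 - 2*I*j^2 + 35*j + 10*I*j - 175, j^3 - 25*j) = j - 5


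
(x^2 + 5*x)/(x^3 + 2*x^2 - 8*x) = (x + 5)/(x^2 + 2*x - 8)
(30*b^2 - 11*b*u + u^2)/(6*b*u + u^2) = (30*b^2 - 11*b*u + u^2)/(u*(6*b + u))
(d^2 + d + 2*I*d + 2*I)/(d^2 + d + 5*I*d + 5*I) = (d + 2*I)/(d + 5*I)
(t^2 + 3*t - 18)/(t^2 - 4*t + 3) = (t + 6)/(t - 1)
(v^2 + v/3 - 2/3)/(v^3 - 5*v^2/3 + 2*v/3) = (v + 1)/(v*(v - 1))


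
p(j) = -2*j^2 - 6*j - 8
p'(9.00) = -42.00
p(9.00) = -224.00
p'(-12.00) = 42.00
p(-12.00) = -224.00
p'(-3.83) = 9.32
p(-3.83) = -14.36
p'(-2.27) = 3.08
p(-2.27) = -4.69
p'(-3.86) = 9.44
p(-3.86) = -14.64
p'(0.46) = -7.84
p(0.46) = -11.18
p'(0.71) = -8.84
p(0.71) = -13.27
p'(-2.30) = 3.20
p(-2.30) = -4.78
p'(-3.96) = 9.84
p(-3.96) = -15.60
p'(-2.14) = 2.56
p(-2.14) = -4.32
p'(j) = -4*j - 6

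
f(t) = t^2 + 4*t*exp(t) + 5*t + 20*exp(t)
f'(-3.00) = -0.40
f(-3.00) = -5.60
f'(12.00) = 11718373.98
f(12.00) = 11067529.82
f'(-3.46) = -1.60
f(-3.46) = -5.13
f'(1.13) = 95.55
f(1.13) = 82.83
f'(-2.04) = 2.98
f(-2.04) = -4.50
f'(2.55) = 448.10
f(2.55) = 406.03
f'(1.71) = 178.93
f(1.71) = 159.87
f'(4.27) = 2951.65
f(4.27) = 2691.61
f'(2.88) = 643.52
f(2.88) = 584.20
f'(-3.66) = -2.08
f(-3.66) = -4.77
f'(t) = 4*t*exp(t) + 2*t + 24*exp(t) + 5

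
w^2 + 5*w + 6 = (w + 2)*(w + 3)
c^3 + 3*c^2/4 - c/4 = c*(c - 1/4)*(c + 1)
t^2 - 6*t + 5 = (t - 5)*(t - 1)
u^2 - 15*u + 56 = (u - 8)*(u - 7)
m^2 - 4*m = m*(m - 4)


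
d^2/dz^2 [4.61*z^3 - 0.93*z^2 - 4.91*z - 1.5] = 27.66*z - 1.86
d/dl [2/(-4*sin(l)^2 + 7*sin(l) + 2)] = 2*(8*sin(l) - 7)*cos(l)/(7*sin(l) + 2*cos(2*l))^2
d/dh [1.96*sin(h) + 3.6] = 1.96*cos(h)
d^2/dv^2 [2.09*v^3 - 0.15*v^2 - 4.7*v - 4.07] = 12.54*v - 0.3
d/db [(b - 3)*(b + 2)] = 2*b - 1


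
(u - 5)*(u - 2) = u^2 - 7*u + 10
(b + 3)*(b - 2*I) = b^2 + 3*b - 2*I*b - 6*I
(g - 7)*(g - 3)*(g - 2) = g^3 - 12*g^2 + 41*g - 42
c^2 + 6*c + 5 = (c + 1)*(c + 5)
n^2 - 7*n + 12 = (n - 4)*(n - 3)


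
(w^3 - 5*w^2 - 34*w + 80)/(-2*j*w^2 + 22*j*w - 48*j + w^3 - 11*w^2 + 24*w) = (w^2 + 3*w - 10)/(-2*j*w + 6*j + w^2 - 3*w)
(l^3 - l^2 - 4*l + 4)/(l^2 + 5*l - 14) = (l^2 + l - 2)/(l + 7)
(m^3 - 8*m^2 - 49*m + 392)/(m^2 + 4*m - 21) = (m^2 - 15*m + 56)/(m - 3)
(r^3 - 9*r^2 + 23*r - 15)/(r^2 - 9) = (r^2 - 6*r + 5)/(r + 3)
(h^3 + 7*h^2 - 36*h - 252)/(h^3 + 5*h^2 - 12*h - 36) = (h^2 + h - 42)/(h^2 - h - 6)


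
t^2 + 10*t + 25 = (t + 5)^2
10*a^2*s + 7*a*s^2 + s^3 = s*(2*a + s)*(5*a + s)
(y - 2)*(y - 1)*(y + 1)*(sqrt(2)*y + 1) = sqrt(2)*y^4 - 2*sqrt(2)*y^3 + y^3 - 2*y^2 - sqrt(2)*y^2 - y + 2*sqrt(2)*y + 2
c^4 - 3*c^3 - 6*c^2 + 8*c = c*(c - 4)*(c - 1)*(c + 2)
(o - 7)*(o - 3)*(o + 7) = o^3 - 3*o^2 - 49*o + 147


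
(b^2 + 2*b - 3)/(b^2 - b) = (b + 3)/b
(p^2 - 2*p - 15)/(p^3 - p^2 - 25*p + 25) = (p + 3)/(p^2 + 4*p - 5)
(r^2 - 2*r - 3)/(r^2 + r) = (r - 3)/r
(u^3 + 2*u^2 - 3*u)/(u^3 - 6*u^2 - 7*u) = (-u^2 - 2*u + 3)/(-u^2 + 6*u + 7)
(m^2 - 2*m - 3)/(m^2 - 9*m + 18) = (m + 1)/(m - 6)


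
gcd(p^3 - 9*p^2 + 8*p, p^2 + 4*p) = p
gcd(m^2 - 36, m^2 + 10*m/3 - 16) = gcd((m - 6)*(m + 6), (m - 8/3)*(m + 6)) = m + 6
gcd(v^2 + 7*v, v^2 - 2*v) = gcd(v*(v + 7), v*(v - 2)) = v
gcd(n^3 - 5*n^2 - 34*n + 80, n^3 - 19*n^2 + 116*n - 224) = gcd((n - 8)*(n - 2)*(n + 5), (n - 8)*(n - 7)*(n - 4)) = n - 8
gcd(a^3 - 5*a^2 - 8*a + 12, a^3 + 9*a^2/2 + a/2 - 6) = a - 1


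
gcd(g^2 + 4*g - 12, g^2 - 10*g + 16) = g - 2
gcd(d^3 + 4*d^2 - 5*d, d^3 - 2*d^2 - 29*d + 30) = d^2 + 4*d - 5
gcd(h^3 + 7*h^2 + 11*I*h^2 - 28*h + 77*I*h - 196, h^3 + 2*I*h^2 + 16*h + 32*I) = h + 4*I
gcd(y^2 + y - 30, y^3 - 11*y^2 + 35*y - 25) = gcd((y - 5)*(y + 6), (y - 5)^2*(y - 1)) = y - 5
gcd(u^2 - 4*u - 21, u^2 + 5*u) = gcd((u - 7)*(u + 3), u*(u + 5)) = 1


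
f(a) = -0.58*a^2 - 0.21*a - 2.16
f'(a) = -1.16*a - 0.21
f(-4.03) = -10.73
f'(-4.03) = 4.46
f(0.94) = -2.87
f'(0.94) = -1.30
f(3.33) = -9.29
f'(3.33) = -4.07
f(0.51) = -2.42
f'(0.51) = -0.80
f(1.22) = -3.28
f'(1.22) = -1.63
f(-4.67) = -13.83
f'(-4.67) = 5.21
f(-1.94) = -3.94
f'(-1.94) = 2.04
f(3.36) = -9.41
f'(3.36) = -4.11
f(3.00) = -8.01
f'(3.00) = -3.69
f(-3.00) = -6.75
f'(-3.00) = 3.27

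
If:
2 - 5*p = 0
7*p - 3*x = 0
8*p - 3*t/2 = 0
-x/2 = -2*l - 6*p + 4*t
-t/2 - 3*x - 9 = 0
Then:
No Solution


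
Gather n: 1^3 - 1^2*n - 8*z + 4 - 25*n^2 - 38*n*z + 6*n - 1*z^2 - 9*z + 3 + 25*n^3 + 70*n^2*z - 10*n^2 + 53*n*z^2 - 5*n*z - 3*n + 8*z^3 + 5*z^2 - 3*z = 25*n^3 + n^2*(70*z - 35) + n*(53*z^2 - 43*z + 2) + 8*z^3 + 4*z^2 - 20*z + 8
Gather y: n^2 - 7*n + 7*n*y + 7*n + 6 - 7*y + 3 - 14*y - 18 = n^2 + y*(7*n - 21) - 9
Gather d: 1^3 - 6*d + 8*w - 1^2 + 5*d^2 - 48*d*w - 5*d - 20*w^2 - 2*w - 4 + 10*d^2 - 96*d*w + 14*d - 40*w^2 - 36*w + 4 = 15*d^2 + d*(3 - 144*w) - 60*w^2 - 30*w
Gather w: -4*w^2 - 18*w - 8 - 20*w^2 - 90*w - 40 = -24*w^2 - 108*w - 48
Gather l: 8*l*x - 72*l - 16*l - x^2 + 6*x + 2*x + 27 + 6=l*(8*x - 88) - x^2 + 8*x + 33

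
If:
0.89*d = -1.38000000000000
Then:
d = -1.55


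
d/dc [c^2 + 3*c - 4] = 2*c + 3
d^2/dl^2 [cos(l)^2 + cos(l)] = -cos(l) - 2*cos(2*l)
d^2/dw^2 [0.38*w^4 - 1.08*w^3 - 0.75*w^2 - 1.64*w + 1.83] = 4.56*w^2 - 6.48*w - 1.5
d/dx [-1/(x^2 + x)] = (2*x + 1)/(x^2*(x + 1)^2)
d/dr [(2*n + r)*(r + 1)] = 2*n + 2*r + 1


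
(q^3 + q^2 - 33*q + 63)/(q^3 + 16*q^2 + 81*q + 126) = (q^2 - 6*q + 9)/(q^2 + 9*q + 18)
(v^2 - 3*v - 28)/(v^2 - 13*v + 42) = (v + 4)/(v - 6)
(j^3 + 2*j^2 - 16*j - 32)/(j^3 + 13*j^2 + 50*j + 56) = (j - 4)/(j + 7)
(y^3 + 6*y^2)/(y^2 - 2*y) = y*(y + 6)/(y - 2)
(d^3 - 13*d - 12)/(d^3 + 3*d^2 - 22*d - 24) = (d + 3)/(d + 6)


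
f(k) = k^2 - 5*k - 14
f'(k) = 2*k - 5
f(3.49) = -19.27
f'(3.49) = 1.98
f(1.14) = -18.40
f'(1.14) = -2.72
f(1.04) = -18.12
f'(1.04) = -2.92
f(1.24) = -18.66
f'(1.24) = -2.52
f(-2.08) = 0.73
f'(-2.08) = -9.16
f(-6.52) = 61.11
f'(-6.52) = -18.04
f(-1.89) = -0.98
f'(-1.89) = -8.78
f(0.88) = -17.63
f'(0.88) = -3.24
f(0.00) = -14.00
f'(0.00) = -5.00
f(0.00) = -14.00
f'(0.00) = -5.00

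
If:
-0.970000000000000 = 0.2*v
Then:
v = -4.85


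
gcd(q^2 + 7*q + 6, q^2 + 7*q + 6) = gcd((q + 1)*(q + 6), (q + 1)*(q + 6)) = q^2 + 7*q + 6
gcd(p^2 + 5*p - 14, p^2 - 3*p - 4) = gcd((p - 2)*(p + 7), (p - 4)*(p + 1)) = 1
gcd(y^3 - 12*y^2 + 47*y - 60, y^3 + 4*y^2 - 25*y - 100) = y - 5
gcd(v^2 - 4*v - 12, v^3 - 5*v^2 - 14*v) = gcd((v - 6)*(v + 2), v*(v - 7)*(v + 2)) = v + 2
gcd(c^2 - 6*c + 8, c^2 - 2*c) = c - 2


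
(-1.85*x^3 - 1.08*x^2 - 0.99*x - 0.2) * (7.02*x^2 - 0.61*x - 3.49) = -12.987*x^5 - 6.4531*x^4 + 0.165500000000001*x^3 + 2.9691*x^2 + 3.5771*x + 0.698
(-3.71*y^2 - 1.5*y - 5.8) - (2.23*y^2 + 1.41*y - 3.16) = -5.94*y^2 - 2.91*y - 2.64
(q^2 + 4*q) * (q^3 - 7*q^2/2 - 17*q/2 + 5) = q^5 + q^4/2 - 45*q^3/2 - 29*q^2 + 20*q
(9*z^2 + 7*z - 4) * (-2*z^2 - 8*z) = -18*z^4 - 86*z^3 - 48*z^2 + 32*z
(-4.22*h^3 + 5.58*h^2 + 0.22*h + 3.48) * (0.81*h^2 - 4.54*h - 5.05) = -3.4182*h^5 + 23.6786*h^4 - 3.844*h^3 - 26.359*h^2 - 16.9102*h - 17.574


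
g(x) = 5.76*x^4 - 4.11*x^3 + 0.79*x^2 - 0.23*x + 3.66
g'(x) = 23.04*x^3 - 12.33*x^2 + 1.58*x - 0.23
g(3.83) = 1022.88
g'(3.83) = 1119.38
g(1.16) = 8.47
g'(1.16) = 20.97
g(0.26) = 3.61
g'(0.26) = -0.25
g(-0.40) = 4.29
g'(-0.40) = -4.31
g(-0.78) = 8.40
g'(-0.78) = -19.90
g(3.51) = 709.14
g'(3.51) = 849.74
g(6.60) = 9784.39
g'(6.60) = 6097.01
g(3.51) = 709.14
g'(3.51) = 849.74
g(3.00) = 365.67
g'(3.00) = 515.62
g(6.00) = 6607.92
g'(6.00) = 4542.01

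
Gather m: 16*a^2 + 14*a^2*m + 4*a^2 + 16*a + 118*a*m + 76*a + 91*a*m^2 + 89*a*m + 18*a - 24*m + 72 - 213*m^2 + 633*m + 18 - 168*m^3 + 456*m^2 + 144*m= 20*a^2 + 110*a - 168*m^3 + m^2*(91*a + 243) + m*(14*a^2 + 207*a + 753) + 90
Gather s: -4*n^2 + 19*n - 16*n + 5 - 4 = -4*n^2 + 3*n + 1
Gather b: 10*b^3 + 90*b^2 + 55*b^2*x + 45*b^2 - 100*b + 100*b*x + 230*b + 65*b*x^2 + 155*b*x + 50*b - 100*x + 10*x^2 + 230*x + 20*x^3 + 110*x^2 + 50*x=10*b^3 + b^2*(55*x + 135) + b*(65*x^2 + 255*x + 180) + 20*x^3 + 120*x^2 + 180*x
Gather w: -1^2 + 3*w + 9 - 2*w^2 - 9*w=-2*w^2 - 6*w + 8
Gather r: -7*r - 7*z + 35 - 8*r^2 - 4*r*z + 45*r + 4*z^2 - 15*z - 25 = -8*r^2 + r*(38 - 4*z) + 4*z^2 - 22*z + 10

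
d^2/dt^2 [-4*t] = 0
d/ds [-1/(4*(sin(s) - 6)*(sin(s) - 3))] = (2*sin(s) - 9)*cos(s)/(4*(sin(s) - 6)^2*(sin(s) - 3)^2)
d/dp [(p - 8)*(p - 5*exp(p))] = p - (p - 8)*(5*exp(p) - 1) - 5*exp(p)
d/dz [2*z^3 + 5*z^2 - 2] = 2*z*(3*z + 5)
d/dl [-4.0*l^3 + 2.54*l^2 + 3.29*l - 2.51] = -12.0*l^2 + 5.08*l + 3.29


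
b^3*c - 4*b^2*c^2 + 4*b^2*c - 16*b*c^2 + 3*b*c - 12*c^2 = (b + 3)*(b - 4*c)*(b*c + c)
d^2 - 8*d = d*(d - 8)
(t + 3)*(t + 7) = t^2 + 10*t + 21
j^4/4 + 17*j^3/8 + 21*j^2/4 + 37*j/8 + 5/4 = (j/4 + 1/4)*(j + 1/2)*(j + 2)*(j + 5)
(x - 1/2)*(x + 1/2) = x^2 - 1/4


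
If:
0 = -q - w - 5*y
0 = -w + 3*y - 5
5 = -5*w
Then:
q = -17/3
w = -1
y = 4/3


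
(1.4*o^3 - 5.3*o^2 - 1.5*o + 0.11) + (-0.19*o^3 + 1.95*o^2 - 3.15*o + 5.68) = 1.21*o^3 - 3.35*o^2 - 4.65*o + 5.79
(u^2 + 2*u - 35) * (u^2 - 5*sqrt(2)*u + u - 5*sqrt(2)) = u^4 - 5*sqrt(2)*u^3 + 3*u^3 - 33*u^2 - 15*sqrt(2)*u^2 - 35*u + 165*sqrt(2)*u + 175*sqrt(2)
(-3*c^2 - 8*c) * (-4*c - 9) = 12*c^3 + 59*c^2 + 72*c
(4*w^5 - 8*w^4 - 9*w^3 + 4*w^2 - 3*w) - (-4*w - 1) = 4*w^5 - 8*w^4 - 9*w^3 + 4*w^2 + w + 1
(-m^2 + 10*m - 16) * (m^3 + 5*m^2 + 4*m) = -m^5 + 5*m^4 + 30*m^3 - 40*m^2 - 64*m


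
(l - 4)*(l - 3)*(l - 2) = l^3 - 9*l^2 + 26*l - 24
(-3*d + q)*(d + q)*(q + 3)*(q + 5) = -3*d^2*q^2 - 24*d^2*q - 45*d^2 - 2*d*q^3 - 16*d*q^2 - 30*d*q + q^4 + 8*q^3 + 15*q^2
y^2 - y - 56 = (y - 8)*(y + 7)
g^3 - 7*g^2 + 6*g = g*(g - 6)*(g - 1)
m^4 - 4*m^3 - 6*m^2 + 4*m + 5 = (m - 5)*(m - 1)*(m + 1)^2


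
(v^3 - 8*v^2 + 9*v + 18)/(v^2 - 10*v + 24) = (v^2 - 2*v - 3)/(v - 4)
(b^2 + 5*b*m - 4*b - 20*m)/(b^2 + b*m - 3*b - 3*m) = (b^2 + 5*b*m - 4*b - 20*m)/(b^2 + b*m - 3*b - 3*m)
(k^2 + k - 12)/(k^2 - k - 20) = (k - 3)/(k - 5)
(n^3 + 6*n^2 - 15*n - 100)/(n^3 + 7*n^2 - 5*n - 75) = (n - 4)/(n - 3)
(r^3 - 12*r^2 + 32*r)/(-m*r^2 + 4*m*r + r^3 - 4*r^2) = (r - 8)/(-m + r)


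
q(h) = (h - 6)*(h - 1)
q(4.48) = -5.29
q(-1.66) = 20.38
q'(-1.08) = -9.16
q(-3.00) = 36.00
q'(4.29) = 1.58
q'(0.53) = -5.94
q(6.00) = 0.00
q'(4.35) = 1.70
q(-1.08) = 14.73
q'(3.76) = 0.52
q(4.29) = -5.63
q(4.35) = -5.53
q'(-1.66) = -10.32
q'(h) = 2*h - 7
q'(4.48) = 1.96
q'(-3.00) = -13.00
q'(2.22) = -2.56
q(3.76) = -6.18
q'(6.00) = 5.00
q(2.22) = -4.61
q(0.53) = 2.57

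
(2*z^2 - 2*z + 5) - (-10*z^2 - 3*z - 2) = 12*z^2 + z + 7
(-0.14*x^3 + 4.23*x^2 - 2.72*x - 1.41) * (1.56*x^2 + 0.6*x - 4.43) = -0.2184*x^5 + 6.5148*x^4 - 1.085*x^3 - 22.5705*x^2 + 11.2036*x + 6.2463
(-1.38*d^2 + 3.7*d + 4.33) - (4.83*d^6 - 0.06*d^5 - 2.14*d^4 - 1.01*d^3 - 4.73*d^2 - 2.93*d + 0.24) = -4.83*d^6 + 0.06*d^5 + 2.14*d^4 + 1.01*d^3 + 3.35*d^2 + 6.63*d + 4.09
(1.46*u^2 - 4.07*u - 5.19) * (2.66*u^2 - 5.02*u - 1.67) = 3.8836*u^4 - 18.1554*u^3 + 4.1878*u^2 + 32.8507*u + 8.6673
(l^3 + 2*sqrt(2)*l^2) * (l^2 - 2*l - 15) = l^5 - 2*l^4 + 2*sqrt(2)*l^4 - 15*l^3 - 4*sqrt(2)*l^3 - 30*sqrt(2)*l^2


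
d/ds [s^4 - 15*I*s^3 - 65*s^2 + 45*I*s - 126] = 4*s^3 - 45*I*s^2 - 130*s + 45*I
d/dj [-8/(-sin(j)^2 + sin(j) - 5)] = 8*(1 - 2*sin(j))*cos(j)/(sin(j)^2 - sin(j) + 5)^2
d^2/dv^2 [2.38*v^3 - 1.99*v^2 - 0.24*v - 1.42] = 14.28*v - 3.98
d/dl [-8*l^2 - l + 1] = -16*l - 1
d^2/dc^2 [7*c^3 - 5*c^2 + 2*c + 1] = 42*c - 10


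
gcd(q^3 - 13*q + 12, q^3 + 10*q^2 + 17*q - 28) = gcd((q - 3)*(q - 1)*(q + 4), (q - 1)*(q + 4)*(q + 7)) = q^2 + 3*q - 4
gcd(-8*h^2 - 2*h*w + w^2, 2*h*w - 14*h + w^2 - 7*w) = 2*h + w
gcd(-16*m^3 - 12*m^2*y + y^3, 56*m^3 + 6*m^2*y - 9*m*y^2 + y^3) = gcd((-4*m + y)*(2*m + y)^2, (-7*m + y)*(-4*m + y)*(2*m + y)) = -8*m^2 - 2*m*y + y^2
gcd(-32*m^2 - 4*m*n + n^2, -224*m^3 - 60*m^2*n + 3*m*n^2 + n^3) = 32*m^2 + 4*m*n - n^2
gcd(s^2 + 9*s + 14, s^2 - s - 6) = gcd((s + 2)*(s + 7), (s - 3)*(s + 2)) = s + 2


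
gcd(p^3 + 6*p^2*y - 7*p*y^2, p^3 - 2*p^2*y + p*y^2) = -p^2 + p*y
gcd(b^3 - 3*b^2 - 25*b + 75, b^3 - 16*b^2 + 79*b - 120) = b^2 - 8*b + 15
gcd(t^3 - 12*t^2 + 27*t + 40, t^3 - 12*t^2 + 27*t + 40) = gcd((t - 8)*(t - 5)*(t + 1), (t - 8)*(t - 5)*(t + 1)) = t^3 - 12*t^2 + 27*t + 40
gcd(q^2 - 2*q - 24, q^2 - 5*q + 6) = 1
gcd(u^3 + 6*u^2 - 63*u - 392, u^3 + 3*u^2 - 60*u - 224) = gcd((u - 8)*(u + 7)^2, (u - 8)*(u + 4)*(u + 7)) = u^2 - u - 56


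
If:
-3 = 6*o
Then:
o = -1/2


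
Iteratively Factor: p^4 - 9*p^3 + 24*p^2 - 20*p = (p - 2)*(p^3 - 7*p^2 + 10*p) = p*(p - 2)*(p^2 - 7*p + 10) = p*(p - 5)*(p - 2)*(p - 2)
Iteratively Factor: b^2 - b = (b)*(b - 1)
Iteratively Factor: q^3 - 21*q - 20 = (q - 5)*(q^2 + 5*q + 4) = (q - 5)*(q + 1)*(q + 4)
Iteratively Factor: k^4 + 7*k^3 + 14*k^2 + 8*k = (k + 4)*(k^3 + 3*k^2 + 2*k) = k*(k + 4)*(k^2 + 3*k + 2) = k*(k + 1)*(k + 4)*(k + 2)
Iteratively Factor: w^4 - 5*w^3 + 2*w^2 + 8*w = (w - 4)*(w^3 - w^2 - 2*w) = w*(w - 4)*(w^2 - w - 2) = w*(w - 4)*(w + 1)*(w - 2)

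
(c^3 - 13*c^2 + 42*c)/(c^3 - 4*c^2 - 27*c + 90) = c*(c - 7)/(c^2 + 2*c - 15)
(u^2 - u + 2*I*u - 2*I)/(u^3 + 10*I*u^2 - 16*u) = (u - 1)/(u*(u + 8*I))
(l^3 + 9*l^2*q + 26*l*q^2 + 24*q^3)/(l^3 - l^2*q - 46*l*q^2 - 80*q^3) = (-l^2 - 7*l*q - 12*q^2)/(-l^2 + 3*l*q + 40*q^2)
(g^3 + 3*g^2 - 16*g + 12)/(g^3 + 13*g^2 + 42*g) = (g^2 - 3*g + 2)/(g*(g + 7))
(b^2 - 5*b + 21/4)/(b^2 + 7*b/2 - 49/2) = (b - 3/2)/(b + 7)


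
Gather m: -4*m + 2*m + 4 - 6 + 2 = -2*m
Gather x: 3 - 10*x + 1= 4 - 10*x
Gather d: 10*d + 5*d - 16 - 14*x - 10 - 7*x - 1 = 15*d - 21*x - 27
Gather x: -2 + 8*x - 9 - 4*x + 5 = 4*x - 6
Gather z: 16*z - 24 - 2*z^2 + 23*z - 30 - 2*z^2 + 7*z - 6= -4*z^2 + 46*z - 60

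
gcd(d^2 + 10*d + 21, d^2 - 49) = d + 7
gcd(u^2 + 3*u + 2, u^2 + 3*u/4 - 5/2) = u + 2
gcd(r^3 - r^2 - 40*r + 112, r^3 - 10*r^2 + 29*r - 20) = r - 4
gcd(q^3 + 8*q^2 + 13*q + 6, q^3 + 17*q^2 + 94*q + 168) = q + 6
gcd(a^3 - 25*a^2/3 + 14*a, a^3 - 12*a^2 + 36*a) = a^2 - 6*a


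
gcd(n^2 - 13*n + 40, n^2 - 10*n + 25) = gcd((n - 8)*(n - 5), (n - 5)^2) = n - 5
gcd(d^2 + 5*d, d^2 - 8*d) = d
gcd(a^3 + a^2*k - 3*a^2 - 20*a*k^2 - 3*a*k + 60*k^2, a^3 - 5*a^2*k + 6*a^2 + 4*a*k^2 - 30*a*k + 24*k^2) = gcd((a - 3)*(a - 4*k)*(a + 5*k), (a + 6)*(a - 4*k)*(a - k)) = a - 4*k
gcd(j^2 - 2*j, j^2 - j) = j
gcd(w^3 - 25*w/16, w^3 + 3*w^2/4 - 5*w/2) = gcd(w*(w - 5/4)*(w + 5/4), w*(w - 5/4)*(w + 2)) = w^2 - 5*w/4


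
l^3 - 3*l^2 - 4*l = l*(l - 4)*(l + 1)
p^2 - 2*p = p*(p - 2)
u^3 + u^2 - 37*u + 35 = (u - 5)*(u - 1)*(u + 7)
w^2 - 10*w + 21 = (w - 7)*(w - 3)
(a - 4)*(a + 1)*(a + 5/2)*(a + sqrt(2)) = a^4 - a^3/2 + sqrt(2)*a^3 - 23*a^2/2 - sqrt(2)*a^2/2 - 23*sqrt(2)*a/2 - 10*a - 10*sqrt(2)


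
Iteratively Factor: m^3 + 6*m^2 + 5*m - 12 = (m - 1)*(m^2 + 7*m + 12) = (m - 1)*(m + 4)*(m + 3)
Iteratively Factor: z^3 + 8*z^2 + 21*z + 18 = (z + 3)*(z^2 + 5*z + 6) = (z + 3)^2*(z + 2)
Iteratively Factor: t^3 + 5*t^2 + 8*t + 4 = (t + 2)*(t^2 + 3*t + 2) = (t + 2)^2*(t + 1)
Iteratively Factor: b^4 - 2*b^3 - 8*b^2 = (b + 2)*(b^3 - 4*b^2) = (b - 4)*(b + 2)*(b^2) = b*(b - 4)*(b + 2)*(b)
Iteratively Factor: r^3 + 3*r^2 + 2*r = (r)*(r^2 + 3*r + 2) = r*(r + 2)*(r + 1)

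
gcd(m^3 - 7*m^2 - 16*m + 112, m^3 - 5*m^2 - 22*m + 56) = m^2 - 3*m - 28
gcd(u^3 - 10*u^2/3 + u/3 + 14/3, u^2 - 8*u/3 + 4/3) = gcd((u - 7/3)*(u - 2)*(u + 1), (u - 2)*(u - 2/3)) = u - 2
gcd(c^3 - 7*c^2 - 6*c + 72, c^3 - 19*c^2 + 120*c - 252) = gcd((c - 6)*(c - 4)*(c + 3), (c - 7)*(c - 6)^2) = c - 6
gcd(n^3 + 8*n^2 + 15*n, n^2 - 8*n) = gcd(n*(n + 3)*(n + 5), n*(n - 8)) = n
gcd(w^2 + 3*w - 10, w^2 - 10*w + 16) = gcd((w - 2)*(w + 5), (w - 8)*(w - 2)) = w - 2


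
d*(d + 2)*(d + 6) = d^3 + 8*d^2 + 12*d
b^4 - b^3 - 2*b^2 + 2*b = b*(b - 1)*(b - sqrt(2))*(b + sqrt(2))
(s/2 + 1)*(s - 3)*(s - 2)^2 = s^4/2 - 5*s^3/2 + s^2 + 10*s - 12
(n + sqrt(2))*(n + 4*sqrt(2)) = n^2 + 5*sqrt(2)*n + 8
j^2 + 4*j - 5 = (j - 1)*(j + 5)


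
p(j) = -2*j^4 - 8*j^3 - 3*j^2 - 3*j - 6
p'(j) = -8*j^3 - 24*j^2 - 6*j - 3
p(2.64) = -279.18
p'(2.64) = -333.31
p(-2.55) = 30.23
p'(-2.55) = -11.11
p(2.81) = -340.32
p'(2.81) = -386.87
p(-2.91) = 31.05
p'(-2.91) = 8.36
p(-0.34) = -5.04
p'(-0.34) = -3.42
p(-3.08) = 28.54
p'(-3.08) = 21.55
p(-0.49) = -4.42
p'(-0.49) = -4.88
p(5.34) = -2952.03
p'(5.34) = -1937.60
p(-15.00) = -74886.00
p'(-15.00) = 21687.00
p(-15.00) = -74886.00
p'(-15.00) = 21687.00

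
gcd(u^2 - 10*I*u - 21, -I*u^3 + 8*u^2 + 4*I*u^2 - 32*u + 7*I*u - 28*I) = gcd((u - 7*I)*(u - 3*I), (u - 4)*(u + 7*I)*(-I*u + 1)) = 1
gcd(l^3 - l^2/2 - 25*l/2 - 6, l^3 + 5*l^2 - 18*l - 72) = l^2 - l - 12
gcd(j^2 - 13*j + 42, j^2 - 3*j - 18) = j - 6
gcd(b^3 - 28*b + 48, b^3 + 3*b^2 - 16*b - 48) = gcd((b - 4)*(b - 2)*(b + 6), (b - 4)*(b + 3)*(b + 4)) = b - 4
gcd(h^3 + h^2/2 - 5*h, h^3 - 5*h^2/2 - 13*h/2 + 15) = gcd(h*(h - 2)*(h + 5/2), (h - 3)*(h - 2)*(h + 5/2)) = h^2 + h/2 - 5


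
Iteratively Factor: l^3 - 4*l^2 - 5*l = (l + 1)*(l^2 - 5*l) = (l - 5)*(l + 1)*(l)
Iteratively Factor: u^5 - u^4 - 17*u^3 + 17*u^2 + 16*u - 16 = (u + 4)*(u^4 - 5*u^3 + 3*u^2 + 5*u - 4) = (u - 4)*(u + 4)*(u^3 - u^2 - u + 1) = (u - 4)*(u - 1)*(u + 4)*(u^2 - 1) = (u - 4)*(u - 1)^2*(u + 4)*(u + 1)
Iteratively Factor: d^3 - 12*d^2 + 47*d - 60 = (d - 5)*(d^2 - 7*d + 12) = (d - 5)*(d - 3)*(d - 4)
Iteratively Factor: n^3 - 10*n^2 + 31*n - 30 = (n - 5)*(n^2 - 5*n + 6) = (n - 5)*(n - 2)*(n - 3)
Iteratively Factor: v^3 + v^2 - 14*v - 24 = (v - 4)*(v^2 + 5*v + 6) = (v - 4)*(v + 3)*(v + 2)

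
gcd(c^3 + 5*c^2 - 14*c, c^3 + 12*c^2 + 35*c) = c^2 + 7*c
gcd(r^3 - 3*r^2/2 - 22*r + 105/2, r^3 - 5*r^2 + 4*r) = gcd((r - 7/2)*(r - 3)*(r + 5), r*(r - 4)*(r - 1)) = 1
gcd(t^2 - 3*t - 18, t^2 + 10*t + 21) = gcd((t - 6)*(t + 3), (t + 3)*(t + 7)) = t + 3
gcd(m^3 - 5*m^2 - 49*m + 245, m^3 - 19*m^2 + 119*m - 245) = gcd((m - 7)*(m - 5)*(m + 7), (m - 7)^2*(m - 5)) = m^2 - 12*m + 35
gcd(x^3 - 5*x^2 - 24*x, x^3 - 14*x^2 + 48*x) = x^2 - 8*x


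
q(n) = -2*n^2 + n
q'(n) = 1 - 4*n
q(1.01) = -1.03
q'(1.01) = -3.04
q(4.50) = -36.00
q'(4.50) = -17.00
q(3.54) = -21.52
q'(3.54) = -13.16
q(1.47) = -2.85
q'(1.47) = -4.88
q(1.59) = -3.47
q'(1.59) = -5.36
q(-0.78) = -2.00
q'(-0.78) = 4.12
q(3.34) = -18.97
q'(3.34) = -12.36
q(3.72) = -23.96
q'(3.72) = -13.88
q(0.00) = 0.00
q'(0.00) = 1.00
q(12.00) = -276.00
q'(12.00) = -47.00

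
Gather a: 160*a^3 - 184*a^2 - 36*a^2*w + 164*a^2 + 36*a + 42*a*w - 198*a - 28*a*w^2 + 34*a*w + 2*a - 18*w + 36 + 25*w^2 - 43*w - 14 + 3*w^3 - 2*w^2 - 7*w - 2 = 160*a^3 + a^2*(-36*w - 20) + a*(-28*w^2 + 76*w - 160) + 3*w^3 + 23*w^2 - 68*w + 20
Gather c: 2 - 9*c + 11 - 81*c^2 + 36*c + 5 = -81*c^2 + 27*c + 18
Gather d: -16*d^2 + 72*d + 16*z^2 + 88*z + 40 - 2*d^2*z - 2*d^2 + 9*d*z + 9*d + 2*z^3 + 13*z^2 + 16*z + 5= d^2*(-2*z - 18) + d*(9*z + 81) + 2*z^3 + 29*z^2 + 104*z + 45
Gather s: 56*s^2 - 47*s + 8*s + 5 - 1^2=56*s^2 - 39*s + 4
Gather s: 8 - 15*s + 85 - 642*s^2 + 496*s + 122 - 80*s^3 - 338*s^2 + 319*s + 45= -80*s^3 - 980*s^2 + 800*s + 260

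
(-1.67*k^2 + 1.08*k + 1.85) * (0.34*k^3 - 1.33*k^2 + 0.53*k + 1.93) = -0.5678*k^5 + 2.5883*k^4 - 1.6925*k^3 - 5.1112*k^2 + 3.0649*k + 3.5705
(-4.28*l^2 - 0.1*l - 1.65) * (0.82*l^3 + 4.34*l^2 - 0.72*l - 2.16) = -3.5096*l^5 - 18.6572*l^4 + 1.2946*l^3 + 2.1558*l^2 + 1.404*l + 3.564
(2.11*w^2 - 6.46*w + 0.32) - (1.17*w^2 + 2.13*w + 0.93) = 0.94*w^2 - 8.59*w - 0.61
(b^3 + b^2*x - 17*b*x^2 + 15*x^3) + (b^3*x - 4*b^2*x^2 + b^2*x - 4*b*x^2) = b^3*x + b^3 - 4*b^2*x^2 + 2*b^2*x - 21*b*x^2 + 15*x^3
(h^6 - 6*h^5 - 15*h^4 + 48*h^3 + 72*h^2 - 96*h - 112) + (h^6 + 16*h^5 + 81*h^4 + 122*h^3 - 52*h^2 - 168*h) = 2*h^6 + 10*h^5 + 66*h^4 + 170*h^3 + 20*h^2 - 264*h - 112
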